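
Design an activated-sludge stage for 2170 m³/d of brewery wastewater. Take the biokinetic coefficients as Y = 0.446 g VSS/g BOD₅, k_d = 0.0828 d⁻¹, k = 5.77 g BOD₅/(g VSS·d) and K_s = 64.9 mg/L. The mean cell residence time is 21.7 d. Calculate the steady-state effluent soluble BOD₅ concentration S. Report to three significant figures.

S ≈ 3.42 mg/L

From the Monod/SRT balance for a CMAS, S = K_s·(1+k_d θ_c)/[θ_c·(Y k − k_d) − 1] = 64.9 × (1 + 0.0828 × 21.7) / [21.7 × (0.446 × 5.77 − 0.0828) − 1] = 181.5 / 53.05 = 3.422 mg/L.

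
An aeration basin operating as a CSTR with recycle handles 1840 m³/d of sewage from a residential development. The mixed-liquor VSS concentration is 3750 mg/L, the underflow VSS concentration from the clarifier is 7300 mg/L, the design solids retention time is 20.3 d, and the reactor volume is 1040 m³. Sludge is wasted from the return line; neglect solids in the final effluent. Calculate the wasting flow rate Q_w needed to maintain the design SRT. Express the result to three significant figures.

Q_w ≈ 26.3 m³/d

θ_c = V·X/(Q_w·X_r) when wasting from the recycle, so Q_w = V·X/(θ_c·X_r) = 1040 × 3750 / (20.3 × 7300) = 26.32 m³/d.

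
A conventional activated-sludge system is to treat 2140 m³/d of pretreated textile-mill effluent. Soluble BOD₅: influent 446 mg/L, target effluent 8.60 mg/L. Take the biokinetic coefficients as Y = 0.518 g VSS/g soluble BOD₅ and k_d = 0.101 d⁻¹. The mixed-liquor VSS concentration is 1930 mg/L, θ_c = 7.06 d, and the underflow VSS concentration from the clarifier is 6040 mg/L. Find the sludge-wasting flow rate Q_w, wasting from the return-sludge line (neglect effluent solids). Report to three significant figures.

Q_w ≈ 46.9 m³/d

From the SRT design equation V = Y Q (S₀−S) θ_c / [X (1 + k_d θ_c)] = 0.518 × 2140 × (446 − 8.60) × 7.06 / [1930 × (1 + 0.101 × 7.06)] = 3.42×10^6 / 3306 = 1035 m³.
Wasting from the return line (neglecting effluent solids): Q_w = V·X / (θ_c·X_r) = 1035 × 1930 / (7.06 × 6040) = 46.86 m³/d.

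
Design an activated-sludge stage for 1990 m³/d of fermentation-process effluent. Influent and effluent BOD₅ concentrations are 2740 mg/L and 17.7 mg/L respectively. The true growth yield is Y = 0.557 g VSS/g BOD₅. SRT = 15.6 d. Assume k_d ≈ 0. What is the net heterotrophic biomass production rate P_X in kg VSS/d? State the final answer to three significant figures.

No decay correction is needed, so Y_obs = Y = 0.557.
ΔS = 2740 − 17.7 = 2722 mg/L, so the substrate removal rate is 1990 × 2722/1000 = 5417 kg BOD₅/d.
Net biomass production P_X = Y_obs × Q·(S₀ − S) = 0.5570 × 5417 = 3017 kg VSS/d.

P_X ≈ 3020 kg VSS/d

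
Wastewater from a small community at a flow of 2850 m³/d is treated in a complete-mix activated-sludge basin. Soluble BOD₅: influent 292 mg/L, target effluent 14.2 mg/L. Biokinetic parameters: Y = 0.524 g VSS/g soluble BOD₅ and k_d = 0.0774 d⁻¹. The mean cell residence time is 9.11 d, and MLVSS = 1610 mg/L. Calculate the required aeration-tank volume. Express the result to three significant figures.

Rearranging the biomass balance for a CMAS with decay, V = Y·Q·ΔS·θ_c / [X·(1+k_d θ_c)] = 0.524 × 2850 × (292 − 14.2) × 9.11 / [1610 × (1 + 0.0774 × 9.11)] = 3.78×10^6 / 2745 = 1377 m³.

V ≈ 1380 m³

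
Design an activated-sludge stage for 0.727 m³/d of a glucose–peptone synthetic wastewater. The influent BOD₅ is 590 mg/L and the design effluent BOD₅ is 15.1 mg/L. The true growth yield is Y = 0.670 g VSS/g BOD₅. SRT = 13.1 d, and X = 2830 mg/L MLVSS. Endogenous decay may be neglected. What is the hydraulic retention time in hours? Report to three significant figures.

τ ≈ 42.8 h

With k_d = 0 the design equation reduces to V = Y Q (S₀−S) θ_c / X = 0.670 × 0.727 × (590 − 15.1) × 13.1 / 2830 = 1.296 m³.
τ = V/Q = 1.296/0.727 = 1.783 d, or 42.79 h.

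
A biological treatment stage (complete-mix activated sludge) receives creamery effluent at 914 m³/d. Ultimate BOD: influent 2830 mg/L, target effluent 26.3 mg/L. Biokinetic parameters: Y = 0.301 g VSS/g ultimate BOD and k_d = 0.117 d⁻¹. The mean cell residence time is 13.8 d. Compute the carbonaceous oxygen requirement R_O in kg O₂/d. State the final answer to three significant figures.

Y_obs = Y / (1 + k_d θ_c) = 0.301 / (1 + 0.117 × 13.8) = 0.301 / 2.615 = 0.1151.
ΔS = 2830 − 26.3 = 2804 mg/L, so the substrate removal rate is 914 × 2804/1000 = 2563 kg ultimate BOD/d.
Net sludge production P_X = 0.1151 × 2563 = 295.0 kg VSS/d.
R_O = Q·(S₀ − S) − 1.42·P_X = 2563 − 1.42 × 295.0 = 2144 kg O₂/d.

R_O ≈ 2140 kg O₂/d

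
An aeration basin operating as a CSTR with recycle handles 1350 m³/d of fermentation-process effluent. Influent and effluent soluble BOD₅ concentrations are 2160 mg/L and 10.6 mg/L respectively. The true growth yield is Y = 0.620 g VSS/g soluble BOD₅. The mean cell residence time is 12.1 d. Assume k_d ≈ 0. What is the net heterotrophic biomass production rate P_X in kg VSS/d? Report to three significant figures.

P_X ≈ 1800 kg VSS/d

No decay correction is needed, so Y_obs = Y = 0.620.
Substrate removed = Q·(S₀ − S) = 1350 m³/d × (2160 − 10.6) g/m³ = 2.9×10^6 g/d = 2902 kg/d.
So the net sludge growth is P_X = 0.6200 × 2902 = 1799 kg VSS/d.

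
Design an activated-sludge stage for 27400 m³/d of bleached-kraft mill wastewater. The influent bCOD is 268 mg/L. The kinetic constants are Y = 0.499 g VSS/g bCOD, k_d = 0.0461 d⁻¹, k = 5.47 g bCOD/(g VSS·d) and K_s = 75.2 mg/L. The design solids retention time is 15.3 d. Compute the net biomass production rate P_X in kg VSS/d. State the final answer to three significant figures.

For a completely mixed reactor with recycle the Lawrence–McCarty relation gives S = K_s·(1 + k_d·θ_c) / [θ_c·(Y·k − k_d) − 1] = 75.2 × (1 + 0.0461 × 15.3) / [15.3 × (0.499 × 5.47 − 0.0461) − 1] = 128.2 / 40.06 = 3.201 mg/L.
Y_obs = Y / (1 + k_d θ_c) = 0.499 / (1 + 0.0461 × 15.3) = 0.499 / 1.705 = 0.2926.
Substrate removed = Q·(S₀ − S) = 27400 m³/d × (268 − 3.20) g/m³ = 7.26×10^6 g/d = 7256 kg/d.
So the net sludge growth is P_X = 0.2926 × 7256 = 2123 kg VSS/d.

P_X ≈ 2120 kg VSS/d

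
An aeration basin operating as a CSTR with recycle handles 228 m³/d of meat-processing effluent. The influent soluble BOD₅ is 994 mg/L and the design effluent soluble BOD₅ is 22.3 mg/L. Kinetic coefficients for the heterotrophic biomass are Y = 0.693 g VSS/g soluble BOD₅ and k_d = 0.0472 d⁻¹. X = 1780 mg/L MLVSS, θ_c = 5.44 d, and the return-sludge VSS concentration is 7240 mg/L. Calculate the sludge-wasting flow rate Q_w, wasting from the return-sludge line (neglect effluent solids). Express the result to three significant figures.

Q_w ≈ 16.9 m³/d

From the SRT design equation V = Y Q (S₀−S) θ_c / [X (1 + k_d θ_c)] = 0.693 × 228 × (994 − 22.3) × 5.44 / [1780 × (1 + 0.0472 × 5.44)] = 8.35×10^5 / 2237 = 373.4 m³.
θ_c = V·X/(Q_w·X_r) when wasting from the recycle, so Q_w = V·X/(θ_c·X_r) = 373.4 × 1780 / (5.44 × 7240) = 16.87 m³/d.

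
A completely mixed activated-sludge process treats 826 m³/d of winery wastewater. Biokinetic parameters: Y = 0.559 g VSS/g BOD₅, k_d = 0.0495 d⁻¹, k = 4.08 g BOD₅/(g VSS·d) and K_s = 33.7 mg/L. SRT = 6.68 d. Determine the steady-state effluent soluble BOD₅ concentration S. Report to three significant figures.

S ≈ 3.23 mg/L

For a completely mixed reactor with recycle the Lawrence–McCarty relation gives S = K_s·(1 + k_d·θ_c) / [θ_c·(Y·k − k_d) − 1] = 33.7 × (1 + 0.0495 × 6.68) / [6.68 × (0.559 × 4.08 − 0.0495) − 1] = 44.84 / 13.90 = 3.225 mg/L.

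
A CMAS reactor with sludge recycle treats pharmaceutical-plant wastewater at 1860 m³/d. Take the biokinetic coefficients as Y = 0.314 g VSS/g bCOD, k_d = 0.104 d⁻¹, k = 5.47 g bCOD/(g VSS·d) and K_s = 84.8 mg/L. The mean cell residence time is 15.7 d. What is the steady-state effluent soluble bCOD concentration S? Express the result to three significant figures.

For a completely mixed reactor with recycle the Lawrence–McCarty relation gives S = K_s·(1 + k_d·θ_c) / [θ_c·(Y·k − k_d) − 1] = 84.8 × (1 + 0.104 × 15.7) / [15.7 × (0.314 × 5.47 − 0.104) − 1] = 223.3 / 24.33 = 9.175 mg/L.

S ≈ 9.18 mg/L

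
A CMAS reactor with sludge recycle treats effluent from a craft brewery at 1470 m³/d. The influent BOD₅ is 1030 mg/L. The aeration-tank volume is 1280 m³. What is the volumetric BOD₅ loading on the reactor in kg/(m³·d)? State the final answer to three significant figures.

L_v ≈ 1.18 kg BOD₅/(m³·d)

Volumetric loading L_v = Q·S₀ / V = 1470 × 1030 g/m³ / 1280 m³ = 1183 g/(m³·d) = 1.183 kg BOD₅/(m³·d).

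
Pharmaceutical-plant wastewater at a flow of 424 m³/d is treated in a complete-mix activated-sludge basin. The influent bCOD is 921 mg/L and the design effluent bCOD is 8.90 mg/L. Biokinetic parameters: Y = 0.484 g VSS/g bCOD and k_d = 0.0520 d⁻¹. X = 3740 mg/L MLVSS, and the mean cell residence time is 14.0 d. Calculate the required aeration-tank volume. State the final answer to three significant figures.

V ≈ 405 m³

From the SRT design equation V = Y Q (S₀−S) θ_c / [X (1 + k_d θ_c)] = 0.484 × 424 × (921 − 8.90) × 14.0 / [3740 × (1 + 0.0520 × 14.0)] = 2.62×10^6 / 6463 = 405.5 m³.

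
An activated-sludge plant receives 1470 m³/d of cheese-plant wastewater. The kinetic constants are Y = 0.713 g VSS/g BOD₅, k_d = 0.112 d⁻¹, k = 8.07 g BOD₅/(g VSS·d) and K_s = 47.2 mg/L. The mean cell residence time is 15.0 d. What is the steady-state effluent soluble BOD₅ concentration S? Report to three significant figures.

Effluent substrate depends only on kinetics and SRT: S = K_s(1 + k_d θ_c) / [θ_c(Yk − k_d) − 1] = 47.2 × (1 + 0.112 × 15.0) / [15.0 × (0.713 × 8.07 − 0.112) − 1] = 126.5 / 83.63 = 1.513 mg/L.

S ≈ 1.51 mg/L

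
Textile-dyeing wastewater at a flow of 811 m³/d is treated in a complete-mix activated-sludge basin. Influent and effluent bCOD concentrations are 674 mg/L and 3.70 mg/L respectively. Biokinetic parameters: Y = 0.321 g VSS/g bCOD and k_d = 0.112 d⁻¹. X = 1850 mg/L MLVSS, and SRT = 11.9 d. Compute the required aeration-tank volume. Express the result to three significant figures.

V ≈ 481 m³

Steady-state biomass mass balance: V·X·(1 + k_d·θ_c) = Y·Q·(S₀ − S)·θ_c, so V = 0.321 × 811 × (674 − 3.70) × 11.9 / [1850 × (1 + 0.112 × 11.9)] = 2.08×10^6 / 4316 = 481.2 m³.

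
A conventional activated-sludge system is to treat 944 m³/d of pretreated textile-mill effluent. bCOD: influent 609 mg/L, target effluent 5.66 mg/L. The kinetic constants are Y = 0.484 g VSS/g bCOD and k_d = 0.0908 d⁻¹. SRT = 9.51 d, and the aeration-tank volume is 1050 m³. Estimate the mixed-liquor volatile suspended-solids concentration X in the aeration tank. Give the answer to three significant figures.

X ≈ 1340 mg/L

X = Y·Q·ΔS·θ_c / [V·(1 + k_d θ_c)] = 0.484 × 944 × (609 − 5.66) × 9.51 / [1050 × (1 + 0.0908 × 9.51)] = 1340 mg/L.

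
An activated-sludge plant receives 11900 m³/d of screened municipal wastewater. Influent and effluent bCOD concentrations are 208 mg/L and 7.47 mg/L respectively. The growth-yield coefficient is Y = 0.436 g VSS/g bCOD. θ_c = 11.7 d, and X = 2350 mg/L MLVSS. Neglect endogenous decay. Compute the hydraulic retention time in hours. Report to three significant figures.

With k_d = 0 the design equation reduces to V = Y Q (S₀−S) θ_c / X = 0.436 × 11900 × (208 − 7.47) × 11.7 / 2350 = 5180 m³.
HRT = V/Q = 5180 m³ / 11900 m³·d⁻¹ = 0.4353 d × 24 = 10.45 h.

τ ≈ 10.4 h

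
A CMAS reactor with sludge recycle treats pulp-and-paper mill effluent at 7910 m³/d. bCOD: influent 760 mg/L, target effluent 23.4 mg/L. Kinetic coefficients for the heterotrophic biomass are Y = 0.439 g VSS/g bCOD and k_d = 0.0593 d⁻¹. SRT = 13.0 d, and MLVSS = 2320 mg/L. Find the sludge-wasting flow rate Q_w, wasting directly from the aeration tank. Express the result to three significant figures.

Q_w ≈ 623 m³/d

Rearranging the biomass balance for a CMAS with decay, V = Y·Q·ΔS·θ_c / [X·(1+k_d θ_c)] = 0.439 × 7910 × (760 − 23.4) × 13.0 / [2320 × (1 + 0.0593 × 13.0)] = 3.33×10^7 / 4108 = 8093 m³.
Wasting from the aeration tank: Q_w = V / θ_c = 8093 / 13.0 = 622.6 m³/d.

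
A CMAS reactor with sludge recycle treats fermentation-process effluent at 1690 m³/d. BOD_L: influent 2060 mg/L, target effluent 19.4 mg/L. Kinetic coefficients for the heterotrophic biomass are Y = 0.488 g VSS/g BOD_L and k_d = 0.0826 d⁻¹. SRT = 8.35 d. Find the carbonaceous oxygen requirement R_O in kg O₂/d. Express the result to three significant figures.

R_O ≈ 2030 kg O₂/d

Y_obs = Y / (1 + k_d θ_c) = 0.488 / (1 + 0.0826 × 8.35) = 0.488 / 1.690 = 0.2888.
Substrate removed = Q·(S₀ − S) = 1690 m³/d × (2060 − 19.4) g/m³ = 3.45×10^6 g/d = 3449 kg/d.
Net sludge production P_X = 0.2888 × 3449 = 996.0 kg VSS/d.
Carbonaceous O₂ demand = substrate oxidised − cell-mass equivalent = 3449 − 1.42 × 996.0 = 2034 kg O₂/d.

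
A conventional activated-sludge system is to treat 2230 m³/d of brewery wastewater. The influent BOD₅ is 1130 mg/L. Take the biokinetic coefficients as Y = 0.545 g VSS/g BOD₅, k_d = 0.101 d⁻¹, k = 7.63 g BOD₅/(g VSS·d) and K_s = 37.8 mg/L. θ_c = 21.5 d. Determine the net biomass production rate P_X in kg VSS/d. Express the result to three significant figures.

For a completely mixed reactor with recycle the Lawrence–McCarty relation gives S = K_s·(1 + k_d·θ_c) / [θ_c·(Y·k − k_d) − 1] = 37.8 × (1 + 0.101 × 21.5) / [21.5 × (0.545 × 7.63 − 0.101) − 1] = 119.9 / 86.23 = 1.390 mg/L.
The observed yield is Y_obs = Y/(1 + k_d·θ_c) = 0.545 / (1 + 0.101 × 21.5) = 0.545 / 3.171 = 0.1718 g VSS per g BOD₅ removed.
ΔS = 1130 − 1.39 = 1129 mg/L, so the substrate removal rate is 2230 × 1129/1000 = 2517 kg BOD₅/d.
So the net sludge growth is P_X = 0.1718 × 2517 = 432.5 kg VSS/d.

P_X ≈ 432 kg VSS/d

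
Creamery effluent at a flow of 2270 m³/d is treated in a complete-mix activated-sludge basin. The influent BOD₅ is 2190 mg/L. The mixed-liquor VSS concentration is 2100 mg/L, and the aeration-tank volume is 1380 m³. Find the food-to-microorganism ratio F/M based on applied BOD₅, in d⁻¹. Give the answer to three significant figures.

F/M ≈ 1.72 d⁻¹

F/M = Q·S₀ / (V·X) = 2270 × 2190 / (1380 × 2100) = 1.715 g BOD₅·(g VSS·d)⁻¹.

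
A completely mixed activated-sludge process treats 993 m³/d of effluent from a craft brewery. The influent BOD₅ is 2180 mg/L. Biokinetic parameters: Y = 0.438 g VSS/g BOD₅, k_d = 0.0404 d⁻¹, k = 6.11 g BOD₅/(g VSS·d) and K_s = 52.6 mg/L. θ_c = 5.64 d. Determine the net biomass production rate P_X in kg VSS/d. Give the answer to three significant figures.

P_X ≈ 771 kg VSS/d

From the Monod/SRT balance for a CMAS, S = K_s·(1+k_d θ_c)/[θ_c·(Y k − k_d) − 1] = 52.6 × (1 + 0.0404 × 5.64) / [5.64 × (0.438 × 6.11 − 0.0404) − 1] = 64.59 / 13.87 = 4.658 mg/L.
The observed yield is Y_obs = Y/(1 + k_d·θ_c) = 0.438 / (1 + 0.0404 × 5.64) = 0.438 / 1.228 = 0.3567 g VSS per g BOD₅ removed.
Substrate removed = Q·(S₀ − S) = 993 m³/d × (2180 − 4.66) g/m³ = 2.16×10^6 g/d = 2160 kg/d.
Net biomass production P_X = Y_obs × Q·(S₀ − S) = 0.3567 × 2160 = 770.6 kg VSS/d.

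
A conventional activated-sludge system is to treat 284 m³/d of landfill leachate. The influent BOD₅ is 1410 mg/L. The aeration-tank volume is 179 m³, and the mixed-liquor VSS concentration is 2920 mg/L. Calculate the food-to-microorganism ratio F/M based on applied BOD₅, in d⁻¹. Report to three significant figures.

F/M = Q·S₀ / (V·X) = 284 × 1410 / (179.0 × 2920) = 0.7661 g BOD₅·(g VSS·d)⁻¹.

F/M ≈ 0.766 d⁻¹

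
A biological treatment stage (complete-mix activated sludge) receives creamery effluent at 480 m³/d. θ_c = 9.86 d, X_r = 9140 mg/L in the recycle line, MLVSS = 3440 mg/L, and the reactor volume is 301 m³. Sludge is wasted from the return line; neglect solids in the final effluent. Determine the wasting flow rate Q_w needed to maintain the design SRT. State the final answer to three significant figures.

Q_w ≈ 11.5 m³/d

Q_w = (V·X)/(θ_c X_r) = 301.0 × 3440 / (9.86 × 9140) = 11.49 m³/d.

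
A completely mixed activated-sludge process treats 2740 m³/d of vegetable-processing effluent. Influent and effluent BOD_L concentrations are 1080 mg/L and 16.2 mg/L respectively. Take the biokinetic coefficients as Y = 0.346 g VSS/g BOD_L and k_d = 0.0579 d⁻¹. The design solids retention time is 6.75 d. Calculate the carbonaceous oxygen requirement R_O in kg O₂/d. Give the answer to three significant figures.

R_O ≈ 1890 kg O₂/d

Observed yield with endogenous decay: Y_obs = Y / (1 + k_d·θ_c) = 0.346 / (1 + 0.0579 × 6.75) = 0.346 / 1.391 = 0.2488 g VSS/g BOD_L.
Mass of BOD_L removed per day: Q(S₀ − S) = 2740 × 1064 g/m³ = 2915 kg/d.
Biomass synthesised: P_X = Y_obs × 2915 = 725.1 kg VSS/d.
R_O = Q·(S₀ − S) − 1.42·P_X = 2915 − 1.42 × 725.1 = 1885 kg O₂/d.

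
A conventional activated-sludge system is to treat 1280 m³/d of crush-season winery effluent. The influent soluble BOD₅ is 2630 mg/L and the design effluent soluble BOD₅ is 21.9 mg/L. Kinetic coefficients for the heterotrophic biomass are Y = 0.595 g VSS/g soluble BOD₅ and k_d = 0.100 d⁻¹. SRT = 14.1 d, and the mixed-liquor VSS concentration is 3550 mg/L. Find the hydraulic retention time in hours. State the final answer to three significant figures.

From the SRT design equation V = Y Q (S₀−S) θ_c / [X (1 + k_d θ_c)] = 0.595 × 1280 × (2630 − 21.9) × 14.1 / [3550 × (1 + 0.100 × 14.1)] = 2.8×10^7 / 8556 = 3274 m³.
HRT = V/Q = 3274 m³ / 1280 m³·d⁻¹ = 2.557 d × 24 = 61.38 h.

τ ≈ 61.4 h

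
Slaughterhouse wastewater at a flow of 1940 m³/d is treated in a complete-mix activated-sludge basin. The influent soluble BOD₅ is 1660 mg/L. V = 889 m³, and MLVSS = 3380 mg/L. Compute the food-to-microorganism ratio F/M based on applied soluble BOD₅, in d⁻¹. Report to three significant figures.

F/M = applied load / biomass = Q·S₀/(V·X) = 1940 × 1660 / (889.0 × 3380) = 1.072 d⁻¹.

F/M ≈ 1.07 d⁻¹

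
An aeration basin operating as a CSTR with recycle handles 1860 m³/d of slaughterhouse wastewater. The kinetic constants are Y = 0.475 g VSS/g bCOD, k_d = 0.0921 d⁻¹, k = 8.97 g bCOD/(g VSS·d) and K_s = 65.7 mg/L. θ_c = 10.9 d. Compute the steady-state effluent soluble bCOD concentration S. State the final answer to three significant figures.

S ≈ 2.96 mg/L

Effluent substrate depends only on kinetics and SRT: S = K_s(1 + k_d θ_c) / [θ_c(Yk − k_d) − 1] = 65.7 × (1 + 0.0921 × 10.9) / [10.9 × (0.475 × 8.97 − 0.0921) − 1] = 131.7 / 44.44 = 2.963 mg/L.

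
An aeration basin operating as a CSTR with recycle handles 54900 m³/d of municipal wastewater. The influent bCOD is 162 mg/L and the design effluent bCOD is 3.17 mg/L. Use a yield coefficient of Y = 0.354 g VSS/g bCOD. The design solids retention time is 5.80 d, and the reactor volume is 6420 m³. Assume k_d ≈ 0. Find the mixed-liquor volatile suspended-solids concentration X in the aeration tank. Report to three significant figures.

Without decay, X = Y Q (S₀−S) θ_c / V = 0.354 × 54900 × (162 − 3.17) × 5.80 / 6420 = 2789 mg/L.

X ≈ 2790 mg/L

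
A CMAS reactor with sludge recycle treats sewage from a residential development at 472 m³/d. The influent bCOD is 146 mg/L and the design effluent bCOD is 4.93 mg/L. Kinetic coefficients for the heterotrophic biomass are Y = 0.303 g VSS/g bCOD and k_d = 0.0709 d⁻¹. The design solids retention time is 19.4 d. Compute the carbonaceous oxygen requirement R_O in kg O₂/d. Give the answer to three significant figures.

R_O ≈ 54.5 kg O₂/d

Correct the yield for decay: Y_obs = Y/(1 + k_d θ_c) = 0.303 / (1 + 0.0709 × 19.4) = 0.303 / 2.375 = 0.1276.
Q·(S₀ − S) = 472 × (146 − 4.93) × 10⁻³ = 66.59 kg/d removed.
Biomass synthesised: P_X = Y_obs × 66.59 = 8.493 kg VSS/d.
R_O = Q·ΔS − 1.42 P_X = 66.59 − 12.06 = 54.52 kg O₂/d.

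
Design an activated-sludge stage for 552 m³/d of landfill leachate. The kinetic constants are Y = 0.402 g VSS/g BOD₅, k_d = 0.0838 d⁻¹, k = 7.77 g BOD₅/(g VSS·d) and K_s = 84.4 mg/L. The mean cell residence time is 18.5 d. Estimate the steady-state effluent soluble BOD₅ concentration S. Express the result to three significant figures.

S ≈ 3.90 mg/L

From the Monod/SRT balance for a CMAS, S = K_s·(1+k_d θ_c)/[θ_c·(Y k − k_d) − 1] = 84.4 × (1 + 0.0838 × 18.5) / [18.5 × (0.402 × 7.77 − 0.0838) − 1] = 215.2 / 55.24 = 3.897 mg/L.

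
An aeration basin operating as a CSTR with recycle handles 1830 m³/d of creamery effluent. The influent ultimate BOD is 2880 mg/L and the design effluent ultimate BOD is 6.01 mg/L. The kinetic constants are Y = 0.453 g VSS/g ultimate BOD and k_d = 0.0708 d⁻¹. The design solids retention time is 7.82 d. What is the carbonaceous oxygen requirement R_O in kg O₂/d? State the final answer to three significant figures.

R_O ≈ 3080 kg O₂/d

The observed yield is Y_obs = Y/(1 + k_d·θ_c) = 0.453 / (1 + 0.0708 × 7.82) = 0.453 / 1.554 = 0.2916 g VSS per g ultimate BOD removed.
Substrate removed = Q·(S₀ − S) = 1830 m³/d × (2880 − 6.01) g/m³ = 5.26×10^6 g/d = 5259 kg/d.
P_X = Y_obs·Q·(S₀ − S) = 0.2916 × 5259 = 1533 kg VSS/d.
R_O = Q·(S₀ − S) − 1.42·P_X = 5259 − 1.42 × 1533 = 3082 kg O₂/d.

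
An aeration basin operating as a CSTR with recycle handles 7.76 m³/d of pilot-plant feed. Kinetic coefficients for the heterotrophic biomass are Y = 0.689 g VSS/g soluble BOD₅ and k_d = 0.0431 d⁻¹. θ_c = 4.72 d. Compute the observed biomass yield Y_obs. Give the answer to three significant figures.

Y_obs ≈ 0.573 g VSS/g soluble BOD₅

Y_obs = Y / (1 + k_d θ_c) = 0.689 / (1 + 0.0431 × 4.72) = 0.689 / 1.203 = 0.5725.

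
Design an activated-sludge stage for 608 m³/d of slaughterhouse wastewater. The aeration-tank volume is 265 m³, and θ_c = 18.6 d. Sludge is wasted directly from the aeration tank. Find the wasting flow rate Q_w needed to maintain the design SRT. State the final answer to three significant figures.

Q_w ≈ 14.2 m³/d

For wasting at MLVSS concentration, Q_w = V/θ_c = 265.0/18.6 = 14.25 m³/d.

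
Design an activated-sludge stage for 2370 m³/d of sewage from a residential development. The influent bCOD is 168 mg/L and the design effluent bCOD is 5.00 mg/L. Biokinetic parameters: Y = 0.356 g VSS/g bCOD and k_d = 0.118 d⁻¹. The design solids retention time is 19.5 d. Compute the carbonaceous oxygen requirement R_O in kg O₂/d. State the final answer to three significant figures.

Y_obs = Y / (1 + k_d θ_c) = 0.356 / (1 + 0.118 × 19.5) = 0.356 / 3.301 = 0.1078.
Substrate removed = Q·(S₀ − S) = 2370 m³/d × (168 − 5.00) g/m³ = 3.86×10^5 g/d = 386.3 kg/d.
Net sludge production P_X = 0.1078 × 386.3 = 41.66 kg VSS/d.
R_O = Q·ΔS − 1.42 P_X = 386.3 − 59.16 = 327.1 kg O₂/d.

R_O ≈ 327 kg O₂/d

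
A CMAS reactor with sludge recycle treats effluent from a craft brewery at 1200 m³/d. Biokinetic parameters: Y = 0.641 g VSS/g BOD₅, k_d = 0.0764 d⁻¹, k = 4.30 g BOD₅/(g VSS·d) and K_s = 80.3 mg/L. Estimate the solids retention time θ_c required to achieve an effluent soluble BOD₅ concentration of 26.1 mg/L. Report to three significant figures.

At the target effluent, Y k S/(K_s+S) = 0.641×4.30×26.1/106.4 = 0.6761 d⁻¹.
1/θ_c = 0.6761 − 0.0764 = 0.5997 d⁻¹, so θ_c = 1.667 d.

θ_c ≈ 1.67 d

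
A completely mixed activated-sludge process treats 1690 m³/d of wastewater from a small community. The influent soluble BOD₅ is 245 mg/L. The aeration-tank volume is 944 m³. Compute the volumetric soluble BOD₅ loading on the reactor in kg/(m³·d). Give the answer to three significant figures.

L_v = Q S₀ / V = 1690 × 245 × 10⁻³ / 944.0 = 0.4386 kg/(m³·d).

L_v ≈ 0.439 kg soluble BOD₅/(m³·d)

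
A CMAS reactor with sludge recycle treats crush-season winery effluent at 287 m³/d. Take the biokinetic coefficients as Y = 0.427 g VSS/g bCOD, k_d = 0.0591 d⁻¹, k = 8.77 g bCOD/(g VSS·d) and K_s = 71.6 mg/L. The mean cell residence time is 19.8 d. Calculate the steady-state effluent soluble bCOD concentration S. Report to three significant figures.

S ≈ 2.16 mg/L

For a completely mixed reactor with recycle the Lawrence–McCarty relation gives S = K_s·(1 + k_d·θ_c) / [θ_c·(Y·k − k_d) − 1] = 71.6 × (1 + 0.0591 × 19.8) / [19.8 × (0.427 × 8.77 − 0.0591) − 1] = 155.4 / 71.98 = 2.159 mg/L.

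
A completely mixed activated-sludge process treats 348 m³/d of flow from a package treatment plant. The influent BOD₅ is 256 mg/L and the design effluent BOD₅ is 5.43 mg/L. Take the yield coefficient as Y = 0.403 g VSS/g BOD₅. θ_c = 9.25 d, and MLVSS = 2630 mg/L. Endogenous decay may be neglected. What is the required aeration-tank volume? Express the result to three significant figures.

V ≈ 124 m³

V·X = Y·Q·ΔS·θ_c gives V = 0.403 × 348 × (256 − 5.43) × 9.25 / 2630 = 123.6 m³.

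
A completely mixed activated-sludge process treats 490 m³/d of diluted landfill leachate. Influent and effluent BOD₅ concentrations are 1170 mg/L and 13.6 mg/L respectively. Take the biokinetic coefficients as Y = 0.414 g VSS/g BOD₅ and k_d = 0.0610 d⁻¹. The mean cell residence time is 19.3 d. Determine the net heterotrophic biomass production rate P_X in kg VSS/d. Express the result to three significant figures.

P_X ≈ 108 kg VSS/d

Correct the yield for decay: Y_obs = Y/(1 + k_d θ_c) = 0.414 / (1 + 0.0610 × 19.3) = 0.414 / 2.177 = 0.1901.
Mass of BOD₅ removed per day: Q(S₀ − S) = 490 × 1156 g/m³ = 566.6 kg/d.
So the net sludge growth is P_X = 0.1901 × 566.6 = 107.7 kg VSS/d.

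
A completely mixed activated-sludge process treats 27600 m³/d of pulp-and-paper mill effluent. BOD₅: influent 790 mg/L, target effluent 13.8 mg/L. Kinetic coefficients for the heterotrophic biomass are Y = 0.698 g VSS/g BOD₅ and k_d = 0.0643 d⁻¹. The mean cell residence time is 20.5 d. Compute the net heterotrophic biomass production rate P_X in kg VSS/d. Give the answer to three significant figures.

P_X ≈ 6450 kg VSS/d

Y_obs = Y / (1 + k_d θ_c) = 0.698 / (1 + 0.0643 × 20.5) = 0.698 / 2.318 = 0.3011.
Mass of BOD₅ removed per day: Q(S₀ − S) = 27600 × 776.2 g/m³ = 21423 kg/d.
So the net sludge growth is P_X = 0.3011 × 21423 = 6451 kg VSS/d.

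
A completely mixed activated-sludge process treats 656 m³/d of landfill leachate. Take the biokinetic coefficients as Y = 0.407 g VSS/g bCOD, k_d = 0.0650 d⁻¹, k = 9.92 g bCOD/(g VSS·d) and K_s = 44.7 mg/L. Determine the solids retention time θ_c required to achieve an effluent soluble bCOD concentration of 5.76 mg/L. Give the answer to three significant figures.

Specific growth rate at S = 5.76 mg/L: μ = YkS/(K_s+S) = 0.407·9.92·5.76/(44.7+5.76) = 0.4609 d⁻¹.
1/θ_c = 0.4609 − 0.0650 = 0.3959 d⁻¹, so θ_c = 2.526 d.

θ_c ≈ 2.53 d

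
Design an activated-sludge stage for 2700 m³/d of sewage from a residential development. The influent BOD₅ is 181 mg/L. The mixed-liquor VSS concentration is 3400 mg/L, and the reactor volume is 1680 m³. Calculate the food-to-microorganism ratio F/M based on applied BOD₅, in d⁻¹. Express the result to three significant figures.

F/M ≈ 0.0856 d⁻¹

F/M = applied load / biomass = Q·S₀/(V·X) = 2700 × 181 / (1680 × 3400) = 0.08556 d⁻¹.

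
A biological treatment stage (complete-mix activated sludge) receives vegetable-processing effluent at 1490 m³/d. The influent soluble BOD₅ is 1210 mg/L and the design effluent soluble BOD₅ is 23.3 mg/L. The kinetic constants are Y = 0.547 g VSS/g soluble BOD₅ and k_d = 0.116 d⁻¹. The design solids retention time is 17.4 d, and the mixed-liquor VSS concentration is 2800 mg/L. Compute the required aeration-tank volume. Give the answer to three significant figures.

From the SRT design equation V = Y Q (S₀−S) θ_c / [X (1 + k_d θ_c)] = 0.547 × 1490 × (1210 − 23.3) × 17.4 / [2800 × (1 + 0.116 × 17.4)] = 1.68×10^7 / 8452 = 1991 m³.

V ≈ 1990 m³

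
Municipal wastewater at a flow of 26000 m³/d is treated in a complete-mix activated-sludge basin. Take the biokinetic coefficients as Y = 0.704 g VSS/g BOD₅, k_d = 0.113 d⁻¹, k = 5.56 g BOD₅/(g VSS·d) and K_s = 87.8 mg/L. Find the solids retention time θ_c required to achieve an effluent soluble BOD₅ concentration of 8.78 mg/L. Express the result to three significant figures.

θ_c ≈ 4.12 d

At the target effluent, Y k S/(K_s+S) = 0.704×5.56×8.78/96.58 = 0.3558 d⁻¹.
θ_c = 1/(μ − k_d) = 1/(0.3558 − 0.113) = 1/0.2428 = 4.118 d.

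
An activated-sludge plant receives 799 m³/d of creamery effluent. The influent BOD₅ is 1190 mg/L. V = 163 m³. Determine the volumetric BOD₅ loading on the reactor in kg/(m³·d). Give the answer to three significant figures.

L_v ≈ 5.83 kg BOD₅/(m³·d)

Applied BOD₅ load per unit volume = Q·S₀/V = (799 × 1190/1000)/163.0 = 5.833 kg BOD₅·m⁻³·d⁻¹.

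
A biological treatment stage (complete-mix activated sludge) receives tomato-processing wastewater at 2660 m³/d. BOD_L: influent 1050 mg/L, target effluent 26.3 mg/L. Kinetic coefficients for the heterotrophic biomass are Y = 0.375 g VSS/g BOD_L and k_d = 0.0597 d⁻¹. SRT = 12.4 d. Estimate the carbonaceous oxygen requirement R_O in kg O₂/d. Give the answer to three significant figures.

Y_obs = Y / (1 + k_d θ_c) = 0.375 / (1 + 0.0597 × 12.4) = 0.375 / 1.740 = 0.2155.
Mass of BOD_L removed per day: Q(S₀ − S) = 2660 × 1024 g/m³ = 2723 kg/d.
P_X = Y_obs·Q·(S₀ − S) = 0.2155 × 2723 = 586.8 kg VSS/d.
R_O = Q·(S₀ − S) − 1.42·P_X = 2723 − 1.42 × 586.8 = 1890 kg O₂/d.

R_O ≈ 1890 kg O₂/d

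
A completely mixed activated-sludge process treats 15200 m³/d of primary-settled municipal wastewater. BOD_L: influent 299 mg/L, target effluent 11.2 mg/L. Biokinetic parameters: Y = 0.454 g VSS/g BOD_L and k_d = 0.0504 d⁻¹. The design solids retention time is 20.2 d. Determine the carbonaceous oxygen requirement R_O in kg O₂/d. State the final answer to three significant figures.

Correct the yield for decay: Y_obs = Y/(1 + k_d θ_c) = 0.454 / (1 + 0.0504 × 20.2) = 0.454 / 2.018 = 0.2250.
ΔS = 299 − 11.2 = 287.8 mg/L, so the substrate removal rate is 15200 × 287.8/1000 = 4375 kg BOD_L/d.
P_X = Y_obs·Q·(S₀ − S) = 0.2250 × 4375 = 984.1 kg VSS/d.
R_O = Q·ΔS − 1.42 P_X = 4375 − 1397 = 2977 kg O₂/d.

R_O ≈ 2980 kg O₂/d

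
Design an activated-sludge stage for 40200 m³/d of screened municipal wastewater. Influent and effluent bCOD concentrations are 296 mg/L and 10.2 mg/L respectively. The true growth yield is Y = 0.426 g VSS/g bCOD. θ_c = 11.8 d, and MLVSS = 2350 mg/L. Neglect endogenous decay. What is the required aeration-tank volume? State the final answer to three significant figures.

With k_d = 0 the design equation reduces to V = Y Q (S₀−S) θ_c / X = 0.426 × 40200 × (296 − 10.2) × 11.8 / 2350 = 24576 m³.

V ≈ 24600 m³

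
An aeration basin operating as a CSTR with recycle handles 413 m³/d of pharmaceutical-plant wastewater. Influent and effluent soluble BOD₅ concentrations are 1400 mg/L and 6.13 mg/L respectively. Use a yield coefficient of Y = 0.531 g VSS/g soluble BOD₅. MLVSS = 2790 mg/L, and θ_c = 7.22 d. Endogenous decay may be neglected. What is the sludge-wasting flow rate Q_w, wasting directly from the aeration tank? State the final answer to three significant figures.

V·X = Y·Q·ΔS·θ_c gives V = 0.531 × 413 × (1400 − 6.13) × 7.22 / 2790 = 791.0 m³.
Wasting from the aeration tank: Q_w = V / θ_c = 791.0 / 7.22 = 109.6 m³/d.

Q_w ≈ 110 m³/d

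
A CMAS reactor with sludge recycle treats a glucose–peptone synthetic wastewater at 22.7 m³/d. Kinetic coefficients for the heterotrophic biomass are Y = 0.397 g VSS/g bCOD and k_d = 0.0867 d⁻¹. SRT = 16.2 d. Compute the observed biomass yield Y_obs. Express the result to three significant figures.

Y_obs = Y / (1 + k_d θ_c) = 0.397 / (1 + 0.0867 × 16.2) = 0.397 / 2.405 = 0.1651.

Y_obs ≈ 0.165 g VSS/g bCOD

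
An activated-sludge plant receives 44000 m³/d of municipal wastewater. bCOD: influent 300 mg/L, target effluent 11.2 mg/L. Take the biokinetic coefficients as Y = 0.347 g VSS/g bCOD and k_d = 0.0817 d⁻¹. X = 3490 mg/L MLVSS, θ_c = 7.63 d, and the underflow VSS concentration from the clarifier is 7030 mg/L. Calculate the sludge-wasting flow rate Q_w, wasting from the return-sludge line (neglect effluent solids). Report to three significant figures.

From the SRT design equation V = Y Q (S₀−S) θ_c / [X (1 + k_d θ_c)] = 0.347 × 44000 × (300 − 11.2) × 7.63 / [3490 × (1 + 0.0817 × 7.63)] = 3.36×10^7 / 5666 = 5938 m³.
θ_c = V·X/(Q_w·X_r) when wasting from the recycle, so Q_w = V·X/(θ_c·X_r) = 5938 × 3490 / (7.63 × 7030) = 386.4 m³/d.

Q_w ≈ 386 m³/d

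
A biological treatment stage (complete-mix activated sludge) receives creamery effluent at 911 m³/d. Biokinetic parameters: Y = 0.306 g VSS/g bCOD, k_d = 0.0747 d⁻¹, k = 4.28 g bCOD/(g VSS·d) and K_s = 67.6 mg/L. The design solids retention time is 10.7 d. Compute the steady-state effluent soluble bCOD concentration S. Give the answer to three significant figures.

Effluent substrate depends only on kinetics and SRT: S = K_s(1 + k_d θ_c) / [θ_c(Yk − k_d) − 1] = 67.6 × (1 + 0.0747 × 10.7) / [10.7 × (0.306 × 4.28 − 0.0747) − 1] = 121.6 / 12.21 = 9.958 mg/L.

S ≈ 9.96 mg/L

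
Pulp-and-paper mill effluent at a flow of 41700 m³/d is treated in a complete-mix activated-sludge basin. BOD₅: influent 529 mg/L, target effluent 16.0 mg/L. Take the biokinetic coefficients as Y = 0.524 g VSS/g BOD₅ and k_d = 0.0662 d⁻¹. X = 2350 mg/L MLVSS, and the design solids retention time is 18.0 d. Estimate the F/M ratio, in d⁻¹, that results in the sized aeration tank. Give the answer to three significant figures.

Rearranging the biomass balance for a CMAS with decay, V = Y·Q·ΔS·θ_c / [X·(1+k_d θ_c)] = 0.524 × 41700 × (529 − 16.0) × 18.0 / [2350 × (1 + 0.0662 × 18.0)] = 2.02×10^8 / 5150 = 39177 m³.
F/M = applied load / biomass = Q·S₀/(V·X) = 41700 × 529 / (39177 × 2350) = 0.2396 d⁻¹.

F/M ≈ 0.240 d⁻¹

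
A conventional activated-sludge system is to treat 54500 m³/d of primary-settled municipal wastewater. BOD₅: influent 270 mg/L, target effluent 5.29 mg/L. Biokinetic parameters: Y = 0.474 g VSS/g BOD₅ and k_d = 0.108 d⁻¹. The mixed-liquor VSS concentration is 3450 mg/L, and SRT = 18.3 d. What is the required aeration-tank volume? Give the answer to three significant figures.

Steady-state biomass mass balance: V·X·(1 + k_d·θ_c) = Y·Q·(S₀ − S)·θ_c, so V = 0.474 × 54500 × (270 − 5.29) × 18.3 / [3450 × (1 + 0.108 × 18.3)] = 1.25×10^8 / 10269 = 12187 m³.

V ≈ 12200 m³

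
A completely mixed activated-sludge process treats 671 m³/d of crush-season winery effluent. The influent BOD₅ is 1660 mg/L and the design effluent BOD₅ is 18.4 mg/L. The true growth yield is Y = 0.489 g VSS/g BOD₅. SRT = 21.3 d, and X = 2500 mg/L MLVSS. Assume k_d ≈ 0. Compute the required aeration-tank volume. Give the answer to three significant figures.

With k_d = 0 the design equation reduces to V = Y Q (S₀−S) θ_c / X = 0.489 × 671 × (1660 − 18.4) × 21.3 / 2500 = 4589 m³.

V ≈ 4590 m³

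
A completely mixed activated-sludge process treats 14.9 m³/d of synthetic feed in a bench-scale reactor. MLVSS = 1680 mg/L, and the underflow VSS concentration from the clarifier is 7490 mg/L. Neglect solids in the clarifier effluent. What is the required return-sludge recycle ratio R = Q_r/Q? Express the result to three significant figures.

R = Q_r/Q = X/(X_r − X) = 1680 / (7490 − 1680) = 0.2892.

R ≈ 0.289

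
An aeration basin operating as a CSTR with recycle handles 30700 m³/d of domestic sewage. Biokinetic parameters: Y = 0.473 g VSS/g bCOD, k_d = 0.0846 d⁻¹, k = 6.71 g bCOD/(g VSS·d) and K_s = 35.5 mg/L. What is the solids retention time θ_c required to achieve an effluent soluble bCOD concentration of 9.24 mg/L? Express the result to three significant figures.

From 1/θ_c = Y·k·S/(K_s + S) − k_d: Y·k·S/(K_s+S) = 0.473 × 6.71 × 9.24 / (35.5 + 9.24) = 0.6555 d⁻¹.
1/θ_c = 0.6555 − 0.0846 = 0.5709 d⁻¹, so θ_c = 1.752 d.

θ_c ≈ 1.75 d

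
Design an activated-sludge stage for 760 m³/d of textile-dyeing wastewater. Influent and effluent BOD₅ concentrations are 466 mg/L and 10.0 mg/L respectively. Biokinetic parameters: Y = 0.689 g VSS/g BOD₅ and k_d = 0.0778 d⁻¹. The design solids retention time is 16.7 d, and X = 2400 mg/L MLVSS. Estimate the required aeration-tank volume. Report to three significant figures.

Rearranging the biomass balance for a CMAS with decay, V = Y·Q·ΔS·θ_c / [X·(1+k_d θ_c)] = 0.689 × 760 × (466 − 10.0) × 16.7 / [2400 × (1 + 0.0778 × 16.7)] = 3.99×10^6 / 5518 = 722.6 m³.

V ≈ 723 m³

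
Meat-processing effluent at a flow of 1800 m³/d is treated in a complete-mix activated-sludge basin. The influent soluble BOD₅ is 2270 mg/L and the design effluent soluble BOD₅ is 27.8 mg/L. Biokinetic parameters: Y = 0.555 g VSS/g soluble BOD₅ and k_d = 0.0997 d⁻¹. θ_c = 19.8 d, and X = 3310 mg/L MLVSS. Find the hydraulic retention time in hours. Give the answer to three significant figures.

Rearranging the biomass balance for a CMAS with decay, V = Y·Q·ΔS·θ_c / [X·(1+k_d θ_c)] = 0.555 × 1800 × (2270 − 27.8) × 19.8 / [3310 × (1 + 0.0997 × 19.8)] = 4.44×10^7 / 9844 = 4505 m³.
Hydraulic retention time τ = V/Q = 4505 / 1800 = 2.503 d = 60.07 h.

τ ≈ 60.1 h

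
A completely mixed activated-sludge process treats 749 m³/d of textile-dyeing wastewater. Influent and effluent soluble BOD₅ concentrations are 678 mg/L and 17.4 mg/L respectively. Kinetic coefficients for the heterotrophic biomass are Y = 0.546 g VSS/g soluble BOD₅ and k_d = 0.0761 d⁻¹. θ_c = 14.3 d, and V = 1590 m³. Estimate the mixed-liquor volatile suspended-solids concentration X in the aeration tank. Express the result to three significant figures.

X ≈ 1160 mg/L

Solving the biomass balance for X: X = Y Q (S₀−S) θ_c / [V (1+k_d θ_c)] = 0.546 × 749 × (678 − 17.4) × 14.3 / [1590 × (1 + 0.0761 × 14.3)] = 1164 mg/L.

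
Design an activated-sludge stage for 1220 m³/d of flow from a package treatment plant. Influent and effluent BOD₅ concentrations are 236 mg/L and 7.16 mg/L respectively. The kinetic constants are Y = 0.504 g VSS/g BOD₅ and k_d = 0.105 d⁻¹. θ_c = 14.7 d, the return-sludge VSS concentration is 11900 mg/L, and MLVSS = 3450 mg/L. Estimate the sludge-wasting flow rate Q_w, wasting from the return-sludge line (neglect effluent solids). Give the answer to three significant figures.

Steady-state biomass mass balance: V·X·(1 + k_d·θ_c) = Y·Q·(S₀ − S)·θ_c, so V = 0.504 × 1220 × (236 − 7.16) × 14.7 / [3450 × (1 + 0.105 × 14.7)] = 2.07×10^6 / 8775 = 235.7 m³.
Wasting from the return line (neglecting effluent solids): Q_w = V·X / (θ_c·X_r) = 235.7 × 3450 / (14.7 × 11900) = 4.649 m³/d.

Q_w ≈ 4.65 m³/d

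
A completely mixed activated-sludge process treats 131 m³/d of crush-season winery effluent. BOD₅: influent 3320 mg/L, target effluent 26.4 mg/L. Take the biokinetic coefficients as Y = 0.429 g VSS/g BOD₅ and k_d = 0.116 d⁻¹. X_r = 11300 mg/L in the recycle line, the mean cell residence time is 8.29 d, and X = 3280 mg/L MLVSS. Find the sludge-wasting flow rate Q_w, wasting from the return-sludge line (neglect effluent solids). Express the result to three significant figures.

Rearranging the biomass balance for a CMAS with decay, V = Y·Q·ΔS·θ_c / [X·(1+k_d θ_c)] = 0.429 × 131 × (3320 − 26.4) × 8.29 / [3280 × (1 + 0.116 × 8.29)] = 1.53×10^6 / 6434 = 238.5 m³.
Wasting from the return line (neglecting effluent solids): Q_w = V·X / (θ_c·X_r) = 238.5 × 3280 / (8.29 × 11300) = 8.350 m³/d.

Q_w ≈ 8.35 m³/d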